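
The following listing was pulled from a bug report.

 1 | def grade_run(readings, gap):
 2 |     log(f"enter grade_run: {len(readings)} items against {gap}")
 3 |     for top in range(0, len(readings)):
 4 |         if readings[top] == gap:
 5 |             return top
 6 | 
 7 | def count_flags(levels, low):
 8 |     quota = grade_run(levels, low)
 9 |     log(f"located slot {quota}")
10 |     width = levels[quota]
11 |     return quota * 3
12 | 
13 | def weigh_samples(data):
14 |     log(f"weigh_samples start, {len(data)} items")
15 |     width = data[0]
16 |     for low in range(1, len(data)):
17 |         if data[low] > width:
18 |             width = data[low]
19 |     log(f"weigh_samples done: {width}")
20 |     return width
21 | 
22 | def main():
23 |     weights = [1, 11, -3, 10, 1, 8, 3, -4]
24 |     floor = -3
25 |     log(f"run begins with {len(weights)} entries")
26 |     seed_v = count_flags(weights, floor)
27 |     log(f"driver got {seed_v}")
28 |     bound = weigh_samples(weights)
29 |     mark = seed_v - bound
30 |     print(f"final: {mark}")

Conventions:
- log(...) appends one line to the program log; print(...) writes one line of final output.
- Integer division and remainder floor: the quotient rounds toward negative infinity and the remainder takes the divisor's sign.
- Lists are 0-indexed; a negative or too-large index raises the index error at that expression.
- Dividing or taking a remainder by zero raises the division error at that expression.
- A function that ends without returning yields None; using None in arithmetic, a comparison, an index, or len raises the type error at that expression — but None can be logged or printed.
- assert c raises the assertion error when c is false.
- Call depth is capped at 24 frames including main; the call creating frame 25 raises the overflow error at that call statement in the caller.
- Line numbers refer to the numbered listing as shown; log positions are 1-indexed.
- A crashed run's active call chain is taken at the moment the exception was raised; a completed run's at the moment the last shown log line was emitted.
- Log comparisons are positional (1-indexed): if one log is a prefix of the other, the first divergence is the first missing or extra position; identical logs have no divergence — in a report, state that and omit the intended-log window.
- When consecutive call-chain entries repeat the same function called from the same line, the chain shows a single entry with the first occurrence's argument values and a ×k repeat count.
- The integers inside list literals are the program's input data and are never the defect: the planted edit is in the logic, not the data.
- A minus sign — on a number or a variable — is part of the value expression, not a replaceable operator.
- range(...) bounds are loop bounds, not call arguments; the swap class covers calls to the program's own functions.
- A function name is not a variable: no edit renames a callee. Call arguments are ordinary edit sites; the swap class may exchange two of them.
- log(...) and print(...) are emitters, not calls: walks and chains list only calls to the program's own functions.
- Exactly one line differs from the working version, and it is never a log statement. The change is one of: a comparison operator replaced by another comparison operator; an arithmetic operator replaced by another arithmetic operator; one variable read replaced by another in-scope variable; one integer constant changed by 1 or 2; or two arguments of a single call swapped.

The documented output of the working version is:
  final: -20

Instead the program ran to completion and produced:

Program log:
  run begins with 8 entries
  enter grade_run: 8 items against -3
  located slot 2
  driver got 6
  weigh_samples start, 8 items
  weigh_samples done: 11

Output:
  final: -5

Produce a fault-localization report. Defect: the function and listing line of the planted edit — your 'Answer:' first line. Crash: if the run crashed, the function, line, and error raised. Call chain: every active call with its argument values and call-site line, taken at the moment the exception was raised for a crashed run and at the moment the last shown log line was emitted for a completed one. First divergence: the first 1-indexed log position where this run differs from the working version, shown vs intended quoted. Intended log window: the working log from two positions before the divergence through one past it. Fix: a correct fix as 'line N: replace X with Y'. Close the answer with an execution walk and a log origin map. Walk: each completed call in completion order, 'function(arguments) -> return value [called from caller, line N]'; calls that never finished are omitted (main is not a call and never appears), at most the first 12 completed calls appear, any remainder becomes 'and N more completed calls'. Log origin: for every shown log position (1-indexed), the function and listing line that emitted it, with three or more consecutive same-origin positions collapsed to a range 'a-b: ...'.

Answer: the defect is in count_flags at line 11.
Core observation: The log first diverges at position 4: the faulty run prints 'driver got 6' where the working version prints 'driver got -9'.
Call chain: main -> weigh_samples([1, 11, -3, 10, 1, 8, 3, -4]) (called at line 28).
First divergence: position 4 — the shown line 'driver got 6' should read 'driver got -9'.
Intended log window:
  2: enter grade_run: 8 items against -3
  3: located slot 2
  4: driver got -9
  5: weigh_samples start, 8 items
Execution walk:
  grade_run([1, 11, -3, 10, 1, 8, 3, -4], -3) -> 2  [called from count_flags, line 8]
  count_flags([1, 11, -3, 10, 1, 8, 3, -4], -3) -> 6  [called from main, line 26]
  weigh_samples([1, 11, -3, 10, 1, 8, 3, -4]) -> 11  [called from main, line 28]
Log origin:
  1: from main, line 25
  2: from grade_run, line 2
  3: from count_flags, line 9
  4: from main, line 27
  5: from weigh_samples, line 14
  6: from weigh_samples, line 19
A correct fix: line 11: replace `quota` with `width`.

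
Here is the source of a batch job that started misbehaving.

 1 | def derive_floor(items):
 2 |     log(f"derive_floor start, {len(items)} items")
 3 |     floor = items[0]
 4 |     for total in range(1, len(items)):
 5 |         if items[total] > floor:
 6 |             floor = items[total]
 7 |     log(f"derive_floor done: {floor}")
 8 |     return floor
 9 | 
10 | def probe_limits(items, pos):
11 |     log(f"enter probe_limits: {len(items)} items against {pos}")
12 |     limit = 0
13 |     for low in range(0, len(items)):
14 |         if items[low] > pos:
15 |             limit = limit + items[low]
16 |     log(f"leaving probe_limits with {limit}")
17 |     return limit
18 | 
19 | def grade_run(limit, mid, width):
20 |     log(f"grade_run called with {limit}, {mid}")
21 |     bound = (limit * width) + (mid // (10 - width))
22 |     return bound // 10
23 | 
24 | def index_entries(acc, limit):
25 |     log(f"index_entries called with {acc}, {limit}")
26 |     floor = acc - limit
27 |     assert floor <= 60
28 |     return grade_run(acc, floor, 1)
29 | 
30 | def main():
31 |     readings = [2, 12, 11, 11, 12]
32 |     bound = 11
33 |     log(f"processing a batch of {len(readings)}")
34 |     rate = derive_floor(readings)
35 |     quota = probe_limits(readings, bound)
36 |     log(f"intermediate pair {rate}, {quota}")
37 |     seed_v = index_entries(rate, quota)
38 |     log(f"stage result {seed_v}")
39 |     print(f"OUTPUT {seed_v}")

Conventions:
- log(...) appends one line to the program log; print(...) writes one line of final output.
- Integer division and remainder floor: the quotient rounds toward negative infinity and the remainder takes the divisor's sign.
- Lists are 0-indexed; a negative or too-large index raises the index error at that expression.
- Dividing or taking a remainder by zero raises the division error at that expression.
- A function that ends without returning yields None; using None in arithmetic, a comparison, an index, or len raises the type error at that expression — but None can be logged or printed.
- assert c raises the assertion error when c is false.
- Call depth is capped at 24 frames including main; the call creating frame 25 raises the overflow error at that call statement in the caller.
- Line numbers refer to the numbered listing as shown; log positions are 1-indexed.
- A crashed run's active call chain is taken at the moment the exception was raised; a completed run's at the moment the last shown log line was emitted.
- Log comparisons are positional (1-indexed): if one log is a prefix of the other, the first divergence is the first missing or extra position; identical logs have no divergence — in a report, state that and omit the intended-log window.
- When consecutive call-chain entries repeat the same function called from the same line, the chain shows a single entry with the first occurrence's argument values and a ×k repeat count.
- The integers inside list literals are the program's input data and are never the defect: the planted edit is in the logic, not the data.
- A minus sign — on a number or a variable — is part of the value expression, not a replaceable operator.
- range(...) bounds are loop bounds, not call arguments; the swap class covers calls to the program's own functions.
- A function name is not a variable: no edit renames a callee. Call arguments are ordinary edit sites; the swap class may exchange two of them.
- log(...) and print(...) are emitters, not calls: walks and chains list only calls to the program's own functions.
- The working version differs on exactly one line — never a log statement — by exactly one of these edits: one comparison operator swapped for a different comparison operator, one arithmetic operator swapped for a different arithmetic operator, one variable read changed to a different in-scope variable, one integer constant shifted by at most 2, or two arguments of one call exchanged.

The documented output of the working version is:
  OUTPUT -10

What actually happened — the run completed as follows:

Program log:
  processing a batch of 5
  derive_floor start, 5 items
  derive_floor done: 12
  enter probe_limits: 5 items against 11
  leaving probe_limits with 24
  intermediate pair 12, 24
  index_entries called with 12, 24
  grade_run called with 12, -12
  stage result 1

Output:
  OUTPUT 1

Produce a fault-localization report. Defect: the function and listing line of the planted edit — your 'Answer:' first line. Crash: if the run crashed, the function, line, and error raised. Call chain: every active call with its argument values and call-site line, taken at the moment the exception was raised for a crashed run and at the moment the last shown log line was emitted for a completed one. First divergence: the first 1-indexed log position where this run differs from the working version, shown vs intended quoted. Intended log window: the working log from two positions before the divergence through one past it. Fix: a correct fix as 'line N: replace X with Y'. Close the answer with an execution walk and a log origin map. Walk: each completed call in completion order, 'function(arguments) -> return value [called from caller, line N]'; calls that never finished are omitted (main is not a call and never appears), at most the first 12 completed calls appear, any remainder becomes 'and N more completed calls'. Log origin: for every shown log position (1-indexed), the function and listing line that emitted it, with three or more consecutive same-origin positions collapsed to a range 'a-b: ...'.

Answer: the defect is in grade_run at line 21.
The tell: Everything matches until log position 9, which reads 'stage result 1' in place of 'stage result -10'.
Call chain: main.
First divergence: position 9 — shown 'stage result 1', intended 'stage result -10'.
Intended log window:
  7: index_entries called with 12, 24
  8: grade_run called with 12, -12
  9: stage result -10
Execution walk:
  derive_floor([2, 12, 11, 11, 12]) -> 12  [called from main, line 34]
  probe_limits([2, 12, 11, 11, 12], 11) -> 24  [called from main, line 35]
  grade_run(12, -12, 1) -> 1  [called from index_entries, line 28]
  index_entries(12, 24) -> 1  [called from main, line 37]
Log line origins:
  1: emitted by main (line 33)
  2: emitted by derive_floor (line 2)
  3: emitted by derive_floor (line 7)
  4: emitted by probe_limits (line 11)
  5: emitted by probe_limits (line 16)
  6: emitted by main (line 36)
  7: emitted by index_entries (line 25)
  8: emitted by grade_run (line 20)
  9: emitted by main (line 38)
A correct fix: line 21: replace `//` with `*`.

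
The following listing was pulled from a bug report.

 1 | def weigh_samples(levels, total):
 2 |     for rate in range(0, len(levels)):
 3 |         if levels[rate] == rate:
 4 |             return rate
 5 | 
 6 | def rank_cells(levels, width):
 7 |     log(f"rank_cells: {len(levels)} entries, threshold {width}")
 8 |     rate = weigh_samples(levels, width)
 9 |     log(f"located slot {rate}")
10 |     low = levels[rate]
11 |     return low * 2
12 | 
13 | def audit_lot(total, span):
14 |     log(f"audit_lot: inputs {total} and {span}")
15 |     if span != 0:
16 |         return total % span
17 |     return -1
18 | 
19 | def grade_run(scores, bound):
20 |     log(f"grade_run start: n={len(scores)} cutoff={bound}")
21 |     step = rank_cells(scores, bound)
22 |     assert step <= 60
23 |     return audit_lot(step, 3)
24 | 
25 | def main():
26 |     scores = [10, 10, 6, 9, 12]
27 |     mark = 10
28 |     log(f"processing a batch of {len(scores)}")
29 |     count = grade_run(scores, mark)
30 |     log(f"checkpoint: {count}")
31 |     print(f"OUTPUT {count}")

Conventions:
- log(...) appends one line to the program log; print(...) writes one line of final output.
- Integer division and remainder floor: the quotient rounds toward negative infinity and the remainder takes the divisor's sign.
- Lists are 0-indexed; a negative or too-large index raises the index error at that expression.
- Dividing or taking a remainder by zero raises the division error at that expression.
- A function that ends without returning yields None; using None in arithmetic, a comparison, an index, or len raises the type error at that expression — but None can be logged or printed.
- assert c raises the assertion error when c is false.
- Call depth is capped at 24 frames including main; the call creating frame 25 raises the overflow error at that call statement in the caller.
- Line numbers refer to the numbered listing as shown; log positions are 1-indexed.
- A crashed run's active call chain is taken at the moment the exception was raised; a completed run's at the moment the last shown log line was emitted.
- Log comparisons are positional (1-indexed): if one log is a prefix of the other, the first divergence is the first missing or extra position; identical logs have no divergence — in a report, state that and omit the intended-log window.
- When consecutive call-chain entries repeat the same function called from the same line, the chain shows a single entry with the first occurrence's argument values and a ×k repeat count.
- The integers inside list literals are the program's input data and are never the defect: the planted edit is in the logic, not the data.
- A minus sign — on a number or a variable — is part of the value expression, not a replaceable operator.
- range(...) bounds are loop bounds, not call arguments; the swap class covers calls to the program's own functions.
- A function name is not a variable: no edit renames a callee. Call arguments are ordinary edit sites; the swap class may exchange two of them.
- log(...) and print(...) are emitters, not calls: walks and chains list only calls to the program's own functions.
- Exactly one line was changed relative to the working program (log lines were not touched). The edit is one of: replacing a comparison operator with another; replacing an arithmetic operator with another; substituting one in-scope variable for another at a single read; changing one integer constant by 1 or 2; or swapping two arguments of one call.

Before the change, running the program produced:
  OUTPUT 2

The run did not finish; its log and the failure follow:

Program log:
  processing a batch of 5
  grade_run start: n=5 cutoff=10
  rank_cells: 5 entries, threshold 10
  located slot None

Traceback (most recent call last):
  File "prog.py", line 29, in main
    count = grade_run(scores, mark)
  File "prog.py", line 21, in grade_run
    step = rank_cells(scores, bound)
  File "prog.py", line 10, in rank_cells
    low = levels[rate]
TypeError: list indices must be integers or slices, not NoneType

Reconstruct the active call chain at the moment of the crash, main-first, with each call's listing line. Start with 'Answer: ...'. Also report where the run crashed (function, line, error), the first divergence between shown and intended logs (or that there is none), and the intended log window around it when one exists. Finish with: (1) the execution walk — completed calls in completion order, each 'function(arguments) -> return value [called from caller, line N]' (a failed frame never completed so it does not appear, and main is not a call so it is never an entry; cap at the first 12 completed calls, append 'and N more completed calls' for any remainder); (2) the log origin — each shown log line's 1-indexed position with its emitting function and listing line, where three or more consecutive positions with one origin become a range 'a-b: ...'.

Answer: main -> grade_run (called at line 29) -> rank_cells (called at line 21).
Key observation: Position 4 is the first bad log line: 'located slot None' should read 'located slot 0'.
Crash: rank_cells, line 10, TypeError.
First divergence: position 4 — the shown line 'located slot None' should read 'located slot 0'.
Intended log window:
  2: grade_run start: n=5 cutoff=10
  3: rank_cells: 5 entries, threshold 10
  4: located slot 0
  5: audit_lot: inputs 20 and 3
Execution walk:
  weigh_samples([10, 10, 6, 9, 12], 10) -> None  [called from rank_cells, line 8]
Origin of each log line:
  1 — main, line 28
  2 — grade_run, line 20
  3 — rank_cells, line 7
  4 — rank_cells, line 9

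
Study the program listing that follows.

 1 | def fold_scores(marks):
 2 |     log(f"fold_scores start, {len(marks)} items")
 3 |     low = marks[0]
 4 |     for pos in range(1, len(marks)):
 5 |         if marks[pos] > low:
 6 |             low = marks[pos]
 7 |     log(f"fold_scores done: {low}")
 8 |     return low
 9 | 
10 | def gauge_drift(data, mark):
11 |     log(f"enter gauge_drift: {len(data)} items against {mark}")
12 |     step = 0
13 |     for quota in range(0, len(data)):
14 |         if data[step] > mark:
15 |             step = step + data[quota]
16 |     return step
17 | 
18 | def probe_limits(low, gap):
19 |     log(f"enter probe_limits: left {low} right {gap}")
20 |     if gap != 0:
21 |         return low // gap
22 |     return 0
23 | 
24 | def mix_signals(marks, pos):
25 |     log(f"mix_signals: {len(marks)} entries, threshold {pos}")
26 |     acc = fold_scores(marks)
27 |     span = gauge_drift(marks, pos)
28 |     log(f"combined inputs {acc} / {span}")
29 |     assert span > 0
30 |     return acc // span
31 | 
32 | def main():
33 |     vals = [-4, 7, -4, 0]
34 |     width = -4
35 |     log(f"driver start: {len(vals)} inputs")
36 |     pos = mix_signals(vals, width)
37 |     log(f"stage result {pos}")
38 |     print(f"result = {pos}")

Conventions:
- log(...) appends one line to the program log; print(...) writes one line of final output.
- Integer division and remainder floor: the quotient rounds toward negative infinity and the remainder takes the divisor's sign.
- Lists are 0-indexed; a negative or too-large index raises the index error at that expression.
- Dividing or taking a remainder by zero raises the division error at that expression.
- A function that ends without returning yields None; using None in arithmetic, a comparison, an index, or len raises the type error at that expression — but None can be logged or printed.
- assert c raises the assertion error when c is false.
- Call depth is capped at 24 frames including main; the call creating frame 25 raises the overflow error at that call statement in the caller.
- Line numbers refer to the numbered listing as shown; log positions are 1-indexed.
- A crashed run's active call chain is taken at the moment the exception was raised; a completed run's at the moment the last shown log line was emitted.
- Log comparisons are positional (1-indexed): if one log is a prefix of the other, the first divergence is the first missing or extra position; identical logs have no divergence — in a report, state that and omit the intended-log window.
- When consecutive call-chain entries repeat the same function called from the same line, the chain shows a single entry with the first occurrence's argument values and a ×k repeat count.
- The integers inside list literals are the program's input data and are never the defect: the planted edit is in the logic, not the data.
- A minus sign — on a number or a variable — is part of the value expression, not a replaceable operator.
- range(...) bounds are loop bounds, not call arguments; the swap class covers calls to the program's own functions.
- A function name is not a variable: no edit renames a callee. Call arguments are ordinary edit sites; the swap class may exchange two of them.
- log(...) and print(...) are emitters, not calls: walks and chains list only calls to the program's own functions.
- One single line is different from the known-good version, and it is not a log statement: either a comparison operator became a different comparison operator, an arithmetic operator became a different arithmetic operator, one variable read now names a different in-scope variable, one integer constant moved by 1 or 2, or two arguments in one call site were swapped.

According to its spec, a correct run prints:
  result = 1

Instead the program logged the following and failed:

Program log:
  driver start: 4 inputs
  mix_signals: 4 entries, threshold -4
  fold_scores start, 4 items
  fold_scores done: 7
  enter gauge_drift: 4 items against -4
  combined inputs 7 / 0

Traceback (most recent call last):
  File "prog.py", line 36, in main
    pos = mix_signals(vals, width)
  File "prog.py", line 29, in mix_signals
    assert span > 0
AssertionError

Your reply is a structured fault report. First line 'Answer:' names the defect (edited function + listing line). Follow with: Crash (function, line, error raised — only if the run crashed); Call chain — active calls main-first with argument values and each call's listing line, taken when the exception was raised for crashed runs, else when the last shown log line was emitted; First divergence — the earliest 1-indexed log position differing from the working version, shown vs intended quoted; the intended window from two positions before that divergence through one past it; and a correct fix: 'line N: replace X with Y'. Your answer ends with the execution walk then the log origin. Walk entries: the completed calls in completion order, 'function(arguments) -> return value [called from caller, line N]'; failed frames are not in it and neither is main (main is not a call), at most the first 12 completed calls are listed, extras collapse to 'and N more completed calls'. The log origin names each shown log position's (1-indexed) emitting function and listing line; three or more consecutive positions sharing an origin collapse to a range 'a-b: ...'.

Answer: the defect is in gauge_drift at line 14.
Key fact: The log first diverges at position 6: the faulty run prints 'combined inputs 7 / 0' where the working version prints 'combined inputs 7 / 7'.
Crash: mix_signals, line 29, AssertionError.
Call chain: main -> mix_signals([-4, 7, -4, 0], -4) (called at line 36).
First divergence: position 6 — the shown line 'combined inputs 7 / 0' should read 'combined inputs 7 / 7'.
Intended log window:
  4: fold_scores done: 7
  5: enter gauge_drift: 4 items against -4
  6: combined inputs 7 / 7
  7: stage result 1
Execution walk:
  fold_scores([-4, 7, -4, 0]) -> 7  [called from mix_signals, line 26]
  gauge_drift([-4, 7, -4, 0], -4) -> 0  [called from mix_signals, line 27]
Log origin:
  1 — main, line 35
  2 — mix_signals, line 25
  3 — fold_scores, line 2
  4 — fold_scores, line 7
  5 — gauge_drift, line 11
  6 — mix_signals, line 28
A correct fix: line 14: replace `step` with `quota`.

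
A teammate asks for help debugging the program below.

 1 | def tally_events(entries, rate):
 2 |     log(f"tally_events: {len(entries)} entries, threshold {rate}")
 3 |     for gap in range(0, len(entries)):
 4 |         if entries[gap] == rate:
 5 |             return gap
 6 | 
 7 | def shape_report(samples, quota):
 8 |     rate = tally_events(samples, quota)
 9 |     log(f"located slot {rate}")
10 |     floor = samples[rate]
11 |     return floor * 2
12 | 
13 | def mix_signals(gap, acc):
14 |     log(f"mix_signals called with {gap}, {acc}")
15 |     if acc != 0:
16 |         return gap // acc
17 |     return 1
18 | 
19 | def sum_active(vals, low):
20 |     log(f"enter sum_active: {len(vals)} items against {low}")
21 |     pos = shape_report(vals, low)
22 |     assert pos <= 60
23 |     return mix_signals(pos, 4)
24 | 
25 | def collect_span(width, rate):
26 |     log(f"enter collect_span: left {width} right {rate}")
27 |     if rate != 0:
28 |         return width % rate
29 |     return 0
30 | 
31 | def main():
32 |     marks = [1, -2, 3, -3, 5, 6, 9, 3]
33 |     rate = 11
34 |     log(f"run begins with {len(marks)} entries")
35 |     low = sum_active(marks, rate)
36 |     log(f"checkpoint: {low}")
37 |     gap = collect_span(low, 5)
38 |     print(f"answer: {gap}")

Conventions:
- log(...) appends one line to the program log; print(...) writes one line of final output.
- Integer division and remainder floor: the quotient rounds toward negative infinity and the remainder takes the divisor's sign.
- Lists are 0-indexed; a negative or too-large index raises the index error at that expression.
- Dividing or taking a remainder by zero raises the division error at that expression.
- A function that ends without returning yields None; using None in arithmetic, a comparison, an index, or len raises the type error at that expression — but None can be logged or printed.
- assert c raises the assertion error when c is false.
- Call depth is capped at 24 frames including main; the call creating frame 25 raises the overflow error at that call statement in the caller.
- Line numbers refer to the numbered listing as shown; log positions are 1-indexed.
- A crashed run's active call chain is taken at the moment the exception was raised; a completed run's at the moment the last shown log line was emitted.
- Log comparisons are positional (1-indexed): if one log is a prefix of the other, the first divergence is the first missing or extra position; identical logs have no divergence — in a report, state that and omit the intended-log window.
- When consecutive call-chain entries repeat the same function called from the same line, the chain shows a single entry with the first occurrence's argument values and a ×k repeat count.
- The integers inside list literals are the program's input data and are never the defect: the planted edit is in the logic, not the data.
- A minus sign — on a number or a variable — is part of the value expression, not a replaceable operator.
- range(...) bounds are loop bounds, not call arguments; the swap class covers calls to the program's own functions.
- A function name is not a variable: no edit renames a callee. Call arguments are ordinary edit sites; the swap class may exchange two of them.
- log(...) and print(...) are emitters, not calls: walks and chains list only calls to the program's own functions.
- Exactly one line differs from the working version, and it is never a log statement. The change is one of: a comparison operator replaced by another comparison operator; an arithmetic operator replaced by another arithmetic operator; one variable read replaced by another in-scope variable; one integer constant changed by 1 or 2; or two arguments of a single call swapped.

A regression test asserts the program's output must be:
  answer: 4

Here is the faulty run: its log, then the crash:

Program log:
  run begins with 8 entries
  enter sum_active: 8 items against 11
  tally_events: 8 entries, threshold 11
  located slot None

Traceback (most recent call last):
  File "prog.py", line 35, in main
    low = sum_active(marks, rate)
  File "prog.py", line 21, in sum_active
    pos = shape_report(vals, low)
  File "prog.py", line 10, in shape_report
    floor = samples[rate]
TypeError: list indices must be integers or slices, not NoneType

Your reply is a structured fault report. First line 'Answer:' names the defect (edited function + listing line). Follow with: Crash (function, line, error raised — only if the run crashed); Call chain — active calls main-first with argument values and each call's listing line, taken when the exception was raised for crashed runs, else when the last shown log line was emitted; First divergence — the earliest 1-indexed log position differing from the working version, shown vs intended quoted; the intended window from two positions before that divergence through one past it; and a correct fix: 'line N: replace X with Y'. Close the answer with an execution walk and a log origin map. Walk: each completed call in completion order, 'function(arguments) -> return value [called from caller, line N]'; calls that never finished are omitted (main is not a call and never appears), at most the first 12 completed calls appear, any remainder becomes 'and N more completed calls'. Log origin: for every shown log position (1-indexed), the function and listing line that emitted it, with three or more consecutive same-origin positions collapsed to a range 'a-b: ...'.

Answer: the defect is in main at line 33.
The tell: Log line 2 is where behavior first shows: 'enter sum_active: 8 items against 11' appears instead of 'enter sum_active: 8 items against 9'.
Crash: shape_report, line 10, TypeError.
Call chain: main -> sum_active([1, -2, 3, -3, 5, 6, 9, 3], 11) (called at line 35) -> shape_report([1, -2, 3, -3, 5, 6, 9, 3], 11) (called at line 21).
First divergence: position 2 — the shown line 'enter sum_active: 8 items against 11' should read 'enter sum_active: 8 items against 9'.
Intended log window:
  1: run begins with 8 entries
  2: enter sum_active: 8 items against 9
  3: tally_events: 8 entries, threshold 9
Execution walk:
  tally_events([1, -2, 3, -3, 5, 6, 9, 3], 11) -> None  [called from shape_report, line 8]
Log line origins:
  1 — main, line 34
  2 — sum_active, line 20
  3 — tally_events, line 2
  4 — shape_report, line 9
A correct fix: line 33: replace `11` with `9`.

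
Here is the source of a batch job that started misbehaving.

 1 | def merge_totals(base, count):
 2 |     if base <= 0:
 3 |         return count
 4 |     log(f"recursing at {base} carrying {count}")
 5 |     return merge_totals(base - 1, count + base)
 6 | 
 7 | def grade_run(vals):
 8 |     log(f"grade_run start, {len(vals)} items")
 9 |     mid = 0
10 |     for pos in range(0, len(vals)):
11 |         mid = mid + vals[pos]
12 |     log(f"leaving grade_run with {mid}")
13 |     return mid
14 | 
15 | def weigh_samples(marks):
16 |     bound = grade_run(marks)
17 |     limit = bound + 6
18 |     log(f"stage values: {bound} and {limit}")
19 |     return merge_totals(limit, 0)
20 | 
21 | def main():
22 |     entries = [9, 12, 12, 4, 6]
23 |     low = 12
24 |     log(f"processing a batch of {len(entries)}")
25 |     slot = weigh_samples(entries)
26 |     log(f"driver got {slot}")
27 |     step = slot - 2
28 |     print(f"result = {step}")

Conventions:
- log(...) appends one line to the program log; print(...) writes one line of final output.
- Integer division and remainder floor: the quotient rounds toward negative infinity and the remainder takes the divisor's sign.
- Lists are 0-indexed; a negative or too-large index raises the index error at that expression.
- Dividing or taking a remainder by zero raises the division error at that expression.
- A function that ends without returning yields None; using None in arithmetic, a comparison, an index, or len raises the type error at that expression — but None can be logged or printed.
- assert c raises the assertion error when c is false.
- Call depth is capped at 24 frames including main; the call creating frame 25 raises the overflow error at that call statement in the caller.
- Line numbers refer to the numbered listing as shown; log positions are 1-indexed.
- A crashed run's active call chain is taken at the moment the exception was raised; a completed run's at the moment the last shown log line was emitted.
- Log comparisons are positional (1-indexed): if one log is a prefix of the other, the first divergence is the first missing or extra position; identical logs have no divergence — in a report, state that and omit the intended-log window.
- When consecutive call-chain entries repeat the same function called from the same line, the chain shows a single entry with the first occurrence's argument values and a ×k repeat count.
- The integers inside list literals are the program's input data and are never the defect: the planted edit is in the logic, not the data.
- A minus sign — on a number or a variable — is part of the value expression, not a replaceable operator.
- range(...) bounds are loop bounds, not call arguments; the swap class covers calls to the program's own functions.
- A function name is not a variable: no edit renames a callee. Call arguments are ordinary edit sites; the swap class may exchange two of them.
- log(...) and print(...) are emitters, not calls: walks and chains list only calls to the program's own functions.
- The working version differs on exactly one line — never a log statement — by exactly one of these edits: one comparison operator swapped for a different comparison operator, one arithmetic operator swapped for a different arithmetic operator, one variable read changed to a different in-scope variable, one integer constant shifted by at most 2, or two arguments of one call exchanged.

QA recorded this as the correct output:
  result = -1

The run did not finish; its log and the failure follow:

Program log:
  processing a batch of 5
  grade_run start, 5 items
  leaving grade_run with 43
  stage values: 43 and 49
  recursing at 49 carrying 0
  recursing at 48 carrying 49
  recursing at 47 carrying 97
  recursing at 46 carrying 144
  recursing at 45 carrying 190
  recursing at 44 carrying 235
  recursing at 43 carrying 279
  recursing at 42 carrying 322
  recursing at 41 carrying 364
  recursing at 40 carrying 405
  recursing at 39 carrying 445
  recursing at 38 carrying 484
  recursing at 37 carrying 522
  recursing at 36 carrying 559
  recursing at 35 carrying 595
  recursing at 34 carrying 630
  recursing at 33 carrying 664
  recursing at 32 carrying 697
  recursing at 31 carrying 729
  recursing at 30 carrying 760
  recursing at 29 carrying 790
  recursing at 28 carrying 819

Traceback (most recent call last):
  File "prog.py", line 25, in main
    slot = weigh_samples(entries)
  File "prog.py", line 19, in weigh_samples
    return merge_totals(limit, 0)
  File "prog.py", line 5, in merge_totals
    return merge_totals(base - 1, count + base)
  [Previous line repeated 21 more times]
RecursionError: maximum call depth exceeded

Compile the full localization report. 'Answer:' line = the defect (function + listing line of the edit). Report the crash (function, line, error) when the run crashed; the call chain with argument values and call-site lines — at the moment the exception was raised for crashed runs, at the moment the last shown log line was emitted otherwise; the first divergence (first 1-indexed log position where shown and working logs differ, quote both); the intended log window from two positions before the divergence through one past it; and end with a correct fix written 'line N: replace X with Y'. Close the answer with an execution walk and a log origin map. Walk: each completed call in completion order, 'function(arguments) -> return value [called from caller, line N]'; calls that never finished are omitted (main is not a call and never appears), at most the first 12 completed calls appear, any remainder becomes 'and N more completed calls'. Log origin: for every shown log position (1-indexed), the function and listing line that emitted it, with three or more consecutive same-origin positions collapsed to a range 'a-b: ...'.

Answer: the defect is in weigh_samples at line 17.
Key observation: At log position 4 the runs split — shown 'stage values: 43 and 49', but the working version logs 'stage values: 43 and 1'.
Crash: merge_totals, line 5, RecursionError.
Call chain: main -> weigh_samples([9, 12, 12, 4, 6]) (called at line 25) -> merge_totals(49, 0) (called at line 19) -> merge_totals(48, 49) (called at line 5) ×21.
First divergence: position 4 — shown 'stage values: 43 and 49', intended 'stage values: 43 and 1'.
Intended log window:
  2: grade_run start, 5 items
  3: leaving grade_run with 43
  4: stage values: 43 and 1
  5: recursing at 1 carrying 0
Execution walk:
  grade_run([9, 12, 12, 4, 6]) -> 43  [called from weigh_samples, line 16]
Log origins:
  1: from main, line 24
  2: from grade_run, line 8
  3: from grade_run, line 12
  4: from weigh_samples, line 18
  5-26: from merge_totals, line 4
A correct fix: line 17: replace `+` with `%`.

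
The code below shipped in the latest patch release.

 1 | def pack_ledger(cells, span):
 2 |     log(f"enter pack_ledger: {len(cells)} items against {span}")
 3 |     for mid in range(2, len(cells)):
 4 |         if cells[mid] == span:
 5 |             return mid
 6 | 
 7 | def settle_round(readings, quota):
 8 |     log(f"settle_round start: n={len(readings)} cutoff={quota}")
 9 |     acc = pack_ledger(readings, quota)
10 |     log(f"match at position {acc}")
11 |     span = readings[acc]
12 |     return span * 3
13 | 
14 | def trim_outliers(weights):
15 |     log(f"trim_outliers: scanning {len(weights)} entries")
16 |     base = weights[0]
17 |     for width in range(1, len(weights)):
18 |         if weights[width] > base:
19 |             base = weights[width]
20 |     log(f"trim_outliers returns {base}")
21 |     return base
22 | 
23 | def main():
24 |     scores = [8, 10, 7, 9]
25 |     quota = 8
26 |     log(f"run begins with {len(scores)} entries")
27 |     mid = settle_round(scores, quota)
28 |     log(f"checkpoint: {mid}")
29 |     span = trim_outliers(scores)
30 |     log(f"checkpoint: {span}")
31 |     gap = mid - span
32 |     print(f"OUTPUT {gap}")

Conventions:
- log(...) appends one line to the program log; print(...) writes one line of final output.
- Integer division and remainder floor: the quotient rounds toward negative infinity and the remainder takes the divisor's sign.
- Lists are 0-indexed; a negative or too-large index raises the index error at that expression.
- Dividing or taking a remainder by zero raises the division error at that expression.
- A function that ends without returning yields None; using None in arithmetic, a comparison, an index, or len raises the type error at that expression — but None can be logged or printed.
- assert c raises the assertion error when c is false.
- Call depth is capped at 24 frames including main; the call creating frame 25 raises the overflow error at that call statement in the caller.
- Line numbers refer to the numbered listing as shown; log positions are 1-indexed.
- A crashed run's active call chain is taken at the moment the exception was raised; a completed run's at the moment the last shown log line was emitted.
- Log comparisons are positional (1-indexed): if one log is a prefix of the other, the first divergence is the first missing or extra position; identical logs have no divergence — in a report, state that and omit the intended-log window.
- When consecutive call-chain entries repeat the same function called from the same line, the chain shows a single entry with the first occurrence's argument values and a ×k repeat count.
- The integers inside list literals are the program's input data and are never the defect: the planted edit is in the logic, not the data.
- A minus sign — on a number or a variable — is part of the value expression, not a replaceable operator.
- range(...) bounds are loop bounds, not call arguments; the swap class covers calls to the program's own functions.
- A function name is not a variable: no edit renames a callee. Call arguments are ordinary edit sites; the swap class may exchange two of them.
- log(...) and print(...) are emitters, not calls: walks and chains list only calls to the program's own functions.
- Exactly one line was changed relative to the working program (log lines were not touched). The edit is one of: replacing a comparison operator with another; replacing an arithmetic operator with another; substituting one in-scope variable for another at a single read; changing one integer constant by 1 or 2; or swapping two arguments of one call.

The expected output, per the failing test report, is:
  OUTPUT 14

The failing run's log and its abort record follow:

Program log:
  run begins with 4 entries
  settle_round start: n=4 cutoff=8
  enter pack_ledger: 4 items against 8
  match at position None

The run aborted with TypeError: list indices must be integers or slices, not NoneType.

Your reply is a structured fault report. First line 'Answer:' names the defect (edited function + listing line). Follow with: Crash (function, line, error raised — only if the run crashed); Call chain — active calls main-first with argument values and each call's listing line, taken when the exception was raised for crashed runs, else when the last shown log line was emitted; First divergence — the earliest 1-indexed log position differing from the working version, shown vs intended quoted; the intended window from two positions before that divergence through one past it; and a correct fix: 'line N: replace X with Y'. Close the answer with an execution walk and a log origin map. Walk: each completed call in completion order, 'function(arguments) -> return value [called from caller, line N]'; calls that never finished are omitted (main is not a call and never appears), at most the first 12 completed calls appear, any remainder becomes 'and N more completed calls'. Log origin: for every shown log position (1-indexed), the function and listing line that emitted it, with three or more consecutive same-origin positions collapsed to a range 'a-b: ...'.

Answer: the defect is in pack_ledger at line 3.
Key observation: At log position 4 the runs split — shown 'match at position None', but the working version logs 'match at position 0'.
Crash: settle_round, line 11, TypeError.
Call chain: main -> settle_round([8, 10, 7, 9], 8) (called at line 27).
First divergence: position 4 — shown 'match at position None', intended 'match at position 0'.
Intended log window:
  2: settle_round start: n=4 cutoff=8
  3: enter pack_ledger: 4 items against 8
  4: match at position 0
  5: checkpoint: 24
Execution walk:
  pack_ledger([8, 10, 7, 9], 8) -> None  [called from settle_round, line 9]
Log line origins:
  1: emitted by main (line 26)
  2: emitted by settle_round (line 8)
  3: emitted by pack_ledger (line 2)
  4: emitted by settle_round (line 10)
A correct fix: line 3: replace `2` with `0`.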